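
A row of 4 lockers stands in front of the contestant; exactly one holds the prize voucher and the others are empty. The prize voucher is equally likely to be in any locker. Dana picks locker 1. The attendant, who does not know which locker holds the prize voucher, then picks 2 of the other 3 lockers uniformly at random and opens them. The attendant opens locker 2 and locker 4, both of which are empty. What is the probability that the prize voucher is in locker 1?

Condition on the true location of the prize voucher.
If it is in either of lockers 1 and 3 (prior 1/4 each): the attendant picks exactly this set with probability 1/3 regardless, and none is the prize; weight (1/4)·(1/3) = 1/12 each.
If it is in either of lockers 2 and 4 (prior 1/4 each): that locker was opened and seen not to hold the prize — ruled out; weight (1/4)·0 = 0 each.
The weights sum to 1/6.
So P(the prize voucher in locker 1 | the attendant opened locker 2 and locker 4) = (1/12) / (1/6) = 1/2.

1/2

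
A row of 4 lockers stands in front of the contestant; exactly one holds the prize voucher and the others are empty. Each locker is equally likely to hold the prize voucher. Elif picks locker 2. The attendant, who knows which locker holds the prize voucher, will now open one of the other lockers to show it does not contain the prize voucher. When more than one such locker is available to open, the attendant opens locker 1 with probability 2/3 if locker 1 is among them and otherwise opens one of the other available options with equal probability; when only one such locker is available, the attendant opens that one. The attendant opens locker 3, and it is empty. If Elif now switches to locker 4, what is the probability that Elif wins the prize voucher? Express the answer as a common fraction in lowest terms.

1/3

Consider each possible location of the prize voucher in turn.
If it is in locker 1 (prior 1/4): locker 1 holds the prize so is unavailable; the attendant chooses uniformly among the 2 others, probability 1/2; weight (1/4)·(1/2) = 1/8.
If it is in locker 2 (prior 1/4): locker 1 is available but not opened; locker 3 gets probability (1 − 2/3)/2 = 1/6; weight (1/4)·(1/6) = 1/24.
If it is in locker 3 (prior 1/4): the attendant opened locker 3, so this case is ruled out; weight (1/4)·0 = 0.
If it is in locker 4 (prior 1/4): locker 1 is available but not opened, probability 1/3; weight (1/4)·(1/3) = 1/12.
The weights sum to 1/4.
So P(the prize voucher in locker 4 | the attendant opened locker 3) = (1/12) / (1/4) = 1/3.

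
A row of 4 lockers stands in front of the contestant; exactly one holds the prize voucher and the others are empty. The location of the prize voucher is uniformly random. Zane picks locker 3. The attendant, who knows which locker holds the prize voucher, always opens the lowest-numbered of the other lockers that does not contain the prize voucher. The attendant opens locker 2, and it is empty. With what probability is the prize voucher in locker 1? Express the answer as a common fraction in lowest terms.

Apply Bayes' rule, conditioning on where the prize voucher actually is.
If it is in locker 1 (prior 1/4): locker 2 is the lowest-numbered option available, probability 1; weight (1/4)·1 = 1/4.
If it is in locker 2 (prior 1/4): the attendant opened locker 2, so this case is ruled out; weight (1/4)·0 = 0.
If it is in either of lockers 3 and 4 (prior 1/4 each): the attendant would have opened locker 1 instead, probability 0; weight (1/4)·0 = 0 each.
The weights sum to 1/4.
So P(the prize voucher in locker 1 | the attendant opened locker 2) = (1/4) / (1/4) = 1.

1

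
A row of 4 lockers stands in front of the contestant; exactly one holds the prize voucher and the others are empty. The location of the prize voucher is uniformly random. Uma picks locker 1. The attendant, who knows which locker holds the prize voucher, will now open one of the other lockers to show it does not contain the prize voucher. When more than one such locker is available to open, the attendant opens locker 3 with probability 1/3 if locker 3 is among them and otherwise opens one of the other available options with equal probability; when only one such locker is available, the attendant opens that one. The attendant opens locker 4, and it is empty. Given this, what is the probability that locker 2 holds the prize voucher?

4/9

Consider each possible location of the prize voucher in turn.
If it is in locker 1 (prior 1/4): locker 3 is available but not opened; locker 4 gets probability (1 − 1/3)/2 = 1/3; weight (1/4)·(1/3) = 1/12.
If it is in locker 2 (prior 1/4): locker 3 is available but not opened, probability 2/3; weight (1/4)·(2/3) = 1/6.
If it is in locker 3 (prior 1/4): locker 3 holds the prize so is unavailable; the attendant chooses uniformly among the 2 others, probability 1/2; weight (1/4)·(1/2) = 1/8.
If it is in locker 4 (prior 1/4): the attendant opened locker 4, so this case is ruled out; weight (1/4)·0 = 0.
The weights sum to 3/8.
So P(the prize voucher in locker 2 | the attendant opened locker 4) = (1/6) / (3/8) = 4/9.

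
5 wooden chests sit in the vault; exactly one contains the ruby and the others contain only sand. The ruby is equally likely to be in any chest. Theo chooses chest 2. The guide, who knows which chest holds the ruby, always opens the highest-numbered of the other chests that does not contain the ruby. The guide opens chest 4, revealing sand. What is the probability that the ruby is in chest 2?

Consider each possible location of the ruby in turn.
If it is in any of chests 1, 2, and 3 (prior 1/5 each): the guide would have opened chest 5 instead, probability 0; weight (1/5)·0 = 0 each.
If it is in chest 4 (prior 1/5): the guide opened chest 4, so this case is ruled out; weight (1/5)·0 = 0.
If it is in chest 5 (prior 1/5): chest 4 is the highest-numbered option available, probability 1; weight (1/5)·1 = 1/5.
The weights sum to 1/5.
So P(the ruby in chest 2 | the guide opened chest 4) = 0 / (1/5) = 0.

0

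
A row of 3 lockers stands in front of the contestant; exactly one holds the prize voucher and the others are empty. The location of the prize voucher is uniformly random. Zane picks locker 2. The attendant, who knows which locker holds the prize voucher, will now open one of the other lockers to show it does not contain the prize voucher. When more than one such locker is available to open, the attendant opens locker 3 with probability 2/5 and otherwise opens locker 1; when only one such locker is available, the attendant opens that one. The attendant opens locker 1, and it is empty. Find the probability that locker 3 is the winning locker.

5/8

Apply Bayes' rule, conditioning on where the prize voucher actually is.
If it is in locker 1 (prior 1/3): the attendant opened locker 1, so this case is ruled out; weight (1/3)·0 = 0.
If it is in locker 2 (prior 1/3): locker 3 is available but not opened, probability 3/5; weight (1/3)·(3/5) = 1/5.
If it is in locker 3 (prior 1/3): only locker 1 is available, probability 1; weight (1/3)·1 = 1/3.
The weights sum to 8/15.
So P(the prize voucher in locker 3 | the attendant opened locker 1) = (1/3) / (8/15) = 5/8.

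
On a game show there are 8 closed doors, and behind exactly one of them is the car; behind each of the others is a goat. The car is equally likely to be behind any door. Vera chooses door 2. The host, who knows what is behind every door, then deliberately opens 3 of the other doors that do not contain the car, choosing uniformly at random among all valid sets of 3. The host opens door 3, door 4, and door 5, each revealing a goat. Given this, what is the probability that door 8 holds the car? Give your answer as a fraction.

7/32

Consider each possible location of the car in turn.
If it is behind any of doors 1, 6, 7, and 8 (prior 1/8 each): the host has 20 equally likely choices, so probability 1/20; weight (1/8)·(1/20) = 1/160 each.
If it is behind door 2 (prior 1/8): the host has 35 equally likely choices, so probability 1/35; weight (1/8)·(1/35) = 1/280.
If it is behind any of doors 3, 4, and 5 (prior 1/8 each): that door was opened and seen not to hold the prize — ruled out; weight (1/8)·0 = 0 each.
The weights sum to 1/35.
So P(the car behind door 8 | the host opened door 3, door 4, and door 5) = (1/160) / (1/35) = 7/32.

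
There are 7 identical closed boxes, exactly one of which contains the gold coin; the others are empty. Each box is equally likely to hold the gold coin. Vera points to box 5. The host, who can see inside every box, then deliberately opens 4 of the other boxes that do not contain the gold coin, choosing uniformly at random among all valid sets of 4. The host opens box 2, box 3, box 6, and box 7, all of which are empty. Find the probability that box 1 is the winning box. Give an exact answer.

3/7

Consider each possible location of the gold coin in turn.
If it is in either of boxes 1 and 4 (prior 1/7 each): the host has 5 equally likely choices, so probability 1/5; weight (1/7)·(1/5) = 1/35 each.
If it is in any of boxes 2, 3, 6, and 7 (prior 1/7 each): that box was opened and seen not to hold the prize — ruled out; weight (1/7)·0 = 0 each.
If it is in box 5 (prior 1/7): the host has 15 equally likely choices, so probability 1/15; weight (1/7)·(1/15) = 1/105.
The weights sum to 1/15.
So P(the gold coin in box 1 | the host opened box 2, box 3, box 6, and box 7) = (1/35) / (1/15) = 3/7.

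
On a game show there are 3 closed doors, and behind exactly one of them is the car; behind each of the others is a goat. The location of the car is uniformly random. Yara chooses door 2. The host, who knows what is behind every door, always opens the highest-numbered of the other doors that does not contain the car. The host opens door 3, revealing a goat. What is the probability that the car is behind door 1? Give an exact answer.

1/2

Consider each possible location of the car in turn.
If it is behind either of doors 1 and 2 (prior 1/3 each): door 3 is the highest-numbered option available, probability 1; weight (1/3)·1 = 1/3 each.
If it is behind door 3 (prior 1/3): the host opened door 3, so this case is ruled out; weight (1/3)·0 = 0.
The weights sum to 2/3.
So P(the car behind door 1 | the host opened door 3) = (1/3) / (2/3) = 1/2.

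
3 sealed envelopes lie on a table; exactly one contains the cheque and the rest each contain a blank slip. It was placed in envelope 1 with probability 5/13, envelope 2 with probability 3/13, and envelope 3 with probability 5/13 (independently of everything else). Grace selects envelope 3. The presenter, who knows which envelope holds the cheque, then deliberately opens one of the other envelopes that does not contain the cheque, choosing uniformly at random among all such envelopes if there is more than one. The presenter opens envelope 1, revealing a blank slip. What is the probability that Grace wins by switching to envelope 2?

Consider each possible location of the cheque in turn.
If it is in envelope 1 (prior 5/13): the presenter opened envelope 1, so this case is ruled out; weight (5/13)·0 = 0.
If it is in envelope 2 (prior 3/13): the presenter has no choice, probability 1; weight (3/13)·1 = 3/13.
If it is in envelope 3 (prior 5/13): the presenter has 2 equally likely choices, so probability 1/2; weight (5/13)·(1/2) = 5/26.
The weights sum to 11/26.
So P(the cheque in envelope 2 | the presenter opened envelope 1) = (3/13) / (11/26) = 6/11.

6/11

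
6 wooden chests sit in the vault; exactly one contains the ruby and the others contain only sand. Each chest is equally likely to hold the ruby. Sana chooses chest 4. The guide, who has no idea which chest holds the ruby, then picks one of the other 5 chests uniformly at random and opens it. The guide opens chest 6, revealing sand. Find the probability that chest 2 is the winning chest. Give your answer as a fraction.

Because the guide chose which chest to open without knowing where the ruby is, the choice is independent of the prize location. Learning that chest 6 does not hold the ruby simply rules out that one location and leaves the remaining 5 chests still equally likely by symmetry.
So P(the ruby in chest 2) = 1/5.

1/5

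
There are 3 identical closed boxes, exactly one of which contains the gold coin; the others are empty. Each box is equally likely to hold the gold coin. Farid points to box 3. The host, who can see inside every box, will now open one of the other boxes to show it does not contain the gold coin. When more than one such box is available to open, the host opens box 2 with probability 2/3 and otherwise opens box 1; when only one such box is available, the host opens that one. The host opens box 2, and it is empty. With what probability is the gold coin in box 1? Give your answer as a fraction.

Consider each possible location of the gold coin in turn.
If it is in box 1 (prior 1/3): only box 2 is available, probability 1; weight (1/3)·1 = 1/3.
If it is in box 2 (prior 1/3): the host opened box 2, so this case is ruled out; weight (1/3)·0 = 0.
If it is in box 3 (prior 1/3): box 2 is available, opened with probability 2/3; weight (1/3)·(2/3) = 2/9.
The weights sum to 5/9.
So P(the gold coin in box 1 | the host opened box 2) = (1/3) / (5/9) = 3/5.

3/5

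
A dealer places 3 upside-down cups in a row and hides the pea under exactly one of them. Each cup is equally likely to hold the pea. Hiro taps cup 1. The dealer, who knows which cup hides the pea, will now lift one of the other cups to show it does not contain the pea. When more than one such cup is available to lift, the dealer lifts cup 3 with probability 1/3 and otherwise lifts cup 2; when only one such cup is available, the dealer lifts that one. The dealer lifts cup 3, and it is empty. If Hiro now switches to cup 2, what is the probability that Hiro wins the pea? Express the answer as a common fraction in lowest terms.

3/4

Condition on the true location of the pea.
If it is under cup 1 (prior 1/3): cup 3 is available, opened with probability 1/3; weight (1/3)·(1/3) = 1/9.
If it is under cup 2 (prior 1/3): only cup 3 is available, probability 1; weight (1/3)·1 = 1/3.
If it is under cup 3 (prior 1/3): the dealer opened cup 3, so this case is ruled out; weight (1/3)·0 = 0.
The weights sum to 4/9.
So P(the pea under cup 2 | the dealer opened cup 3) = (1/3) / (4/9) = 3/4.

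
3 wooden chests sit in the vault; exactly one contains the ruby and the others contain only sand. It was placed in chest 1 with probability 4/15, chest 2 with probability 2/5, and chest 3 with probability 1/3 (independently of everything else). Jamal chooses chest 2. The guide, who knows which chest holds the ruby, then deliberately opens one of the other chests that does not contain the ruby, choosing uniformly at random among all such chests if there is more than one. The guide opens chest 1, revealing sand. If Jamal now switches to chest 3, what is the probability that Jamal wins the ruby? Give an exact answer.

Apply Bayes' rule, conditioning on where the ruby actually is.
If it is in chest 1 (prior 4/15): the guide opened chest 1, so this case is ruled out; weight (4/15)·0 = 0.
If it is in chest 2 (prior 2/5): the guide has 2 equally likely choices, so probability 1/2; weight (2/5)·(1/2) = 1/5.
If it is in chest 3 (prior 1/3): the guide has no choice, probability 1; weight (1/3)·1 = 1/3.
The weights sum to 8/15.
So P(the ruby in chest 3 | the guide opened chest 1) = (1/3) / (8/15) = 5/8.

5/8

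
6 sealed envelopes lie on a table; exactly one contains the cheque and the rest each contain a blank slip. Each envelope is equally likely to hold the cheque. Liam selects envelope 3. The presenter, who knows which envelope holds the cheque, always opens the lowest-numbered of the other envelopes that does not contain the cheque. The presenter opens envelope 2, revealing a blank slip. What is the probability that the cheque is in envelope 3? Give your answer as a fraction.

Condition on the true location of the cheque.
If it is in envelope 1 (prior 1/6): envelope 2 is the lowest-numbered option available, probability 1; weight (1/6)·1 = 1/6.
If it is in envelope 2 (prior 1/6): the presenter opened envelope 2, so this case is ruled out; weight (1/6)·0 = 0.
If it is in any of envelopes 3, 4, 5, and 6 (prior 1/6 each): the presenter would have opened envelope 1 instead, probability 0; weight (1/6)·0 = 0 each.
The weights sum to 1/6.
So P(the cheque in envelope 3 | the presenter opened envelope 2) = 0 / (1/6) = 0.

0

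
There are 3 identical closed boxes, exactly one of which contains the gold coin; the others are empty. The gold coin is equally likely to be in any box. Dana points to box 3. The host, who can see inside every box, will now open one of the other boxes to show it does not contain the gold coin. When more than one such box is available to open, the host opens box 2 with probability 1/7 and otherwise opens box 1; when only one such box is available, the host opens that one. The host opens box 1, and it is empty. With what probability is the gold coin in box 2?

7/13

Apply Bayes' rule, conditioning on where the gold coin actually is.
If it is in box 1 (prior 1/3): the host opened box 1, so this case is ruled out; weight (1/3)·0 = 0.
If it is in box 2 (prior 1/3): only box 1 is available, probability 1; weight (1/3)·1 = 1/3.
If it is in box 3 (prior 1/3): box 2 is available but not opened, probability 6/7; weight (1/3)·(6/7) = 2/7.
The weights sum to 13/21.
So P(the gold coin in box 2 | the host opened box 1) = (1/3) / (13/21) = 7/13.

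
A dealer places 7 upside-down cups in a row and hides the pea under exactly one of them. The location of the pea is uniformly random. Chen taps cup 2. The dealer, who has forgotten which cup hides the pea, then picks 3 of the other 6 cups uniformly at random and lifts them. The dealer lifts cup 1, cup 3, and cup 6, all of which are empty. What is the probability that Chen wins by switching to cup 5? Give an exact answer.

Because the dealer chose which cups to lift without knowing where the pea is, the choice is independent of the prize location. Learning that none of the 3 opened cups holds the pea simply rules out those 3 locations and leaves the remaining 4 cups still equally likely by symmetry.
So P(the pea under cup 5) = 1/4.

1/4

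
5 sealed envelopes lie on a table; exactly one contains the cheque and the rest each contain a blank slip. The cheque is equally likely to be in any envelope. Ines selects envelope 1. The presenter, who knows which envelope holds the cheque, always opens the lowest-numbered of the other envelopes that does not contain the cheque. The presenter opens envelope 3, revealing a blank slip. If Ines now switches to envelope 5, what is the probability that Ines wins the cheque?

0

Consider each possible location of the cheque in turn.
If it is in any of envelopes 1, 4, and 5 (prior 1/5 each): the presenter would have opened envelope 2 instead, probability 0; weight (1/5)·0 = 0 each.
If it is in envelope 2 (prior 1/5): envelope 3 is the lowest-numbered option available, probability 1; weight (1/5)·1 = 1/5.
If it is in envelope 3 (prior 1/5): the presenter opened envelope 3, so this case is ruled out; weight (1/5)·0 = 0.
The weights sum to 1/5.
So P(the cheque in envelope 5 | the presenter opened envelope 3) = 0 / (1/5) = 0.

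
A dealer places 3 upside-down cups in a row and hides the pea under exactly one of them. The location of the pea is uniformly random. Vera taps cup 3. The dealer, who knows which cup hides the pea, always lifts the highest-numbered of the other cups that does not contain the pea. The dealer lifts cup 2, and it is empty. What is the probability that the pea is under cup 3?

1/2

Consider each possible location of the pea in turn.
If it is under either of cups 1 and 3 (prior 1/3 each): cup 2 is the highest-numbered option available, probability 1; weight (1/3)·1 = 1/3 each.
If it is under cup 2 (prior 1/3): the dealer opened cup 2, so this case is ruled out; weight (1/3)·0 = 0.
The weights sum to 2/3.
So P(the pea under cup 3 | the dealer opened cup 2) = (1/3) / (2/3) = 1/2.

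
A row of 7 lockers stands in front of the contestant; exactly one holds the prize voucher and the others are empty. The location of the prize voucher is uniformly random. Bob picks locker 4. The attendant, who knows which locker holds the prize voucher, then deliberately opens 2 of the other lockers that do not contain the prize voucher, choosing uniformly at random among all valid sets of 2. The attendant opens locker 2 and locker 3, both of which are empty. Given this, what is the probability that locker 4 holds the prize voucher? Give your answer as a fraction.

Consider each possible location of the prize voucher in turn.
If it is in any of lockers 1, 5, 6, and 7 (prior 1/7 each): the attendant has 10 equally likely choices, so probability 1/10; weight (1/7)·(1/10) = 1/70 each.
If it is in either of lockers 2 and 3 (prior 1/7 each): that locker was opened and seen not to hold the prize — ruled out; weight (1/7)·0 = 0 each.
If it is in locker 4 (prior 1/7): the attendant has 15 equally likely choices, so probability 1/15; weight (1/7)·(1/15) = 1/105.
The weights sum to 1/15.
So P(the prize voucher in locker 4 | the attendant opened locker 2 and locker 3) = (1/105) / (1/15) = 1/7.

1/7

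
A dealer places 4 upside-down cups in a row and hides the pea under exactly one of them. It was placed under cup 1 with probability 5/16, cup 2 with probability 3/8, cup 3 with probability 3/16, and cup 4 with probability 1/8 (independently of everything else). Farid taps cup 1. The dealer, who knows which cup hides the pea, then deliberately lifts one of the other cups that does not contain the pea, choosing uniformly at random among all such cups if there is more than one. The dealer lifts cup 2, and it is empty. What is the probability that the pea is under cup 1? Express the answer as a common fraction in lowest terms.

2/5

Consider each possible location of the pea in turn.
If it is under cup 1 (prior 5/16): the dealer has 3 equally likely choices, so probability 1/3; weight (5/16)·(1/3) = 5/48.
If it is under cup 2 (prior 3/8): the dealer opened cup 2, so this case is ruled out; weight (3/8)·0 = 0.
If it is under cup 3 (prior 3/16): the dealer has 2 equally likely choices, so probability 1/2; weight (3/16)·(1/2) = 3/32.
If it is under cup 4 (prior 1/8): the dealer has 2 equally likely choices, so probability 1/2; weight (1/8)·(1/2) = 1/16.
The weights sum to 25/96.
So P(the pea under cup 1 | the dealer opened cup 2) = (5/48) / (25/96) = 2/5.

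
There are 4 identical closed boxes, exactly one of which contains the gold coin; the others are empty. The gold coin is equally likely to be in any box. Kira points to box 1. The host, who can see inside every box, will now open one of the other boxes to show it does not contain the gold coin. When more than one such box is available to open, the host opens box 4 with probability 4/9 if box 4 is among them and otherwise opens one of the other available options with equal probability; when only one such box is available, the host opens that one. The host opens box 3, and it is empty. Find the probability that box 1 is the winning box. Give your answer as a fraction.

Consider each possible location of the gold coin in turn.
If it is in box 1 (prior 1/4): box 4 is available but not opened; box 3 gets probability (1 − 4/9)/2 = 5/18; weight (1/4)·(5/18) = 5/72.
If it is in box 2 (prior 1/4): box 4 is available but not opened, probability 5/9; weight (1/4)·(5/9) = 5/36.
If it is in box 3 (prior 1/4): the host opened box 3, so this case is ruled out; weight (1/4)·0 = 0.
If it is in box 4 (prior 1/4): box 4 holds the prize so is unavailable; the host chooses uniformly among the 2 others, probability 1/2; weight (1/4)·(1/2) = 1/8.
The weights sum to 1/3.
So P(the gold coin in box 1 | the host opened box 3) = (5/72) / (1/3) = 5/24.

5/24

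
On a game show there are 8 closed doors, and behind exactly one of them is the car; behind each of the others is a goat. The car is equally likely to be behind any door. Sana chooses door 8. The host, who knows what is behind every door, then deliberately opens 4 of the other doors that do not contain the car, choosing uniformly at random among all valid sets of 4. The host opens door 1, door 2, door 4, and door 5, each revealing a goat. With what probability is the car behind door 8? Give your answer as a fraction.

1/8

Condition on the true location of the car.
If it is behind any of doors 1, 2, 4, and 5 (prior 1/8 each): that door was opened and seen not to hold the prize — ruled out; weight (1/8)·0 = 0 each.
If it is behind any of doors 3, 6, and 7 (prior 1/8 each): the host has 15 equally likely choices, so probability 1/15; weight (1/8)·(1/15) = 1/120 each.
If it is behind door 8 (prior 1/8): the host has 35 equally likely choices, so probability 1/35; weight (1/8)·(1/35) = 1/280.
The weights sum to 1/35.
So P(the car behind door 8 | the host opened door 1, door 2, door 4, and door 5) = (1/280) / (1/35) = 1/8.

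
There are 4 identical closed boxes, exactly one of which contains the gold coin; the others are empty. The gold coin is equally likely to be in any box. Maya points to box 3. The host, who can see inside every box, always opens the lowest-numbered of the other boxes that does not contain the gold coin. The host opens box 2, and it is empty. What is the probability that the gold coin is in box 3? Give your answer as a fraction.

Consider each possible location of the gold coin in turn.
If it is in box 1 (prior 1/4): box 2 is the lowest-numbered option available, probability 1; weight (1/4)·1 = 1/4.
If it is in box 2 (prior 1/4): the host opened box 2, so this case is ruled out; weight (1/4)·0 = 0.
If it is in either of boxes 3 and 4 (prior 1/4 each): the host would have opened box 1 instead, probability 0; weight (1/4)·0 = 0 each.
The weights sum to 1/4.
So P(the gold coin in box 3 | the host opened box 2) = 0 / (1/4) = 0.

0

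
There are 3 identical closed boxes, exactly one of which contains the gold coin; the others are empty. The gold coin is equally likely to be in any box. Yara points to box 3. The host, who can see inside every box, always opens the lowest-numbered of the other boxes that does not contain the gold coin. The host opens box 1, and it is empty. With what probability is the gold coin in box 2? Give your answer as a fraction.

Consider each possible location of the gold coin in turn.
If it is in box 1 (prior 1/3): the host opened box 1, so this case is ruled out; weight (1/3)·0 = 0.
If it is in either of boxes 2 and 3 (prior 1/3 each): box 1 is the lowest-numbered option available, probability 1; weight (1/3)·1 = 1/3 each.
The weights sum to 2/3.
So P(the gold coin in box 2 | the host opened box 1) = (1/3) / (2/3) = 1/2.

1/2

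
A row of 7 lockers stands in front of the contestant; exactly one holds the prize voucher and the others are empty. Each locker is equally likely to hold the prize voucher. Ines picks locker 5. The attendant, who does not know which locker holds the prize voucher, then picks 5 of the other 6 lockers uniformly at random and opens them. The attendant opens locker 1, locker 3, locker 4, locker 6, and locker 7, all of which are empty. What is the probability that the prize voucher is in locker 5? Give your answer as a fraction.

1/2

Apply Bayes' rule, conditioning on where the prize voucher actually is.
If it is in any of lockers 1, 3, 4, 6, and 7 (prior 1/7 each): that locker was opened and seen not to hold the prize — ruled out; weight (1/7)·0 = 0 each.
If it is in either of lockers 2 and 5 (prior 1/7 each): the attendant picks exactly this set with probability 1/6 regardless, and none is the prize; weight (1/7)·(1/6) = 1/42 each.
The weights sum to 1/21.
So P(the prize voucher in locker 5 | the attendant opened locker 1, locker 3, locker 4, locker 6, and locker 7) = (1/42) / (1/21) = 1/2.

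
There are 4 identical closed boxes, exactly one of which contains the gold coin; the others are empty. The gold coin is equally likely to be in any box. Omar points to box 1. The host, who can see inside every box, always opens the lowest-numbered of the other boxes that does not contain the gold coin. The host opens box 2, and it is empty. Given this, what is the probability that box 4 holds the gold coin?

1/3

Condition on the true location of the gold coin.
If it is in any of boxes 1, 3, and 4 (prior 1/4 each): box 2 is the lowest-numbered option available, probability 1; weight (1/4)·1 = 1/4 each.
If it is in box 2 (prior 1/4): the host opened box 2, so this case is ruled out; weight (1/4)·0 = 0.
The weights sum to 3/4.
So P(the gold coin in box 4 | the host opened box 2) = (1/4) / (3/4) = 1/3.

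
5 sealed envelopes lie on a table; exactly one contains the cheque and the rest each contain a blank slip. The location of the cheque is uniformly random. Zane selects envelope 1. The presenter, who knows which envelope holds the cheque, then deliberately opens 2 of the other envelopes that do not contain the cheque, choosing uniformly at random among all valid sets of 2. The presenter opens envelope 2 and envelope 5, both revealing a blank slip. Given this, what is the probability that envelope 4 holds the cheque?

Consider each possible location of the cheque in turn.
If it is in envelope 1 (prior 1/5): the presenter has 6 equally likely choices, so probability 1/6; weight (1/5)·(1/6) = 1/30.
If it is in either of envelopes 2 and 5 (prior 1/5 each): that envelope was opened and seen not to hold the prize — ruled out; weight (1/5)·0 = 0 each.
If it is in either of envelopes 3 and 4 (prior 1/5 each): the presenter has 3 equally likely choices, so probability 1/3; weight (1/5)·(1/3) = 1/15 each.
The weights sum to 1/6.
So P(the cheque in envelope 4 | the presenter opened envelope 2 and envelope 5) = (1/15) / (1/6) = 2/5.

2/5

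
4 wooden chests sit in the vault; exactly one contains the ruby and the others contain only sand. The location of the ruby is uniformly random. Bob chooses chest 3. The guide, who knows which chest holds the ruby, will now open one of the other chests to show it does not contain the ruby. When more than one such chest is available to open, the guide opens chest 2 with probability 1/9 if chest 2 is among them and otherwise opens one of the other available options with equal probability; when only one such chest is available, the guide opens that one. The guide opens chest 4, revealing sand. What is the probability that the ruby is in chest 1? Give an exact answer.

16/33

Condition on the true location of the ruby.
If it is in chest 1 (prior 1/4): chest 2 is available but not opened, probability 8/9; weight (1/4)·(8/9) = 2/9.
If it is in chest 2 (prior 1/4): chest 2 holds the prize so is unavailable; the guide chooses uniformly among the 2 others, probability 1/2; weight (1/4)·(1/2) = 1/8.
If it is in chest 3 (prior 1/4): chest 2 is available but not opened; chest 4 gets probability (1 − 1/9)/2 = 4/9; weight (1/4)·(4/9) = 1/9.
If it is in chest 4 (prior 1/4): the guide opened chest 4, so this case is ruled out; weight (1/4)·0 = 0.
The weights sum to 11/24.
So P(the ruby in chest 1 | the guide opened chest 4) = (2/9) / (11/24) = 16/33.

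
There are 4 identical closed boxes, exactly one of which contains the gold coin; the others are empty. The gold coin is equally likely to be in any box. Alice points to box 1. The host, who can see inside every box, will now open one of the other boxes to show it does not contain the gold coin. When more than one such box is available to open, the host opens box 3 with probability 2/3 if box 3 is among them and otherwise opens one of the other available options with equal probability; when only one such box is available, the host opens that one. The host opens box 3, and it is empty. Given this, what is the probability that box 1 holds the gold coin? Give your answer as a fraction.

1/3

Apply Bayes' rule, conditioning on where the gold coin actually is.
If it is in any of boxes 1, 2, and 4 (prior 1/4 each): box 3 is available, opened with probability 2/3; weight (1/4)·(2/3) = 1/6 each.
If it is in box 3 (prior 1/4): the host opened box 3, so this case is ruled out; weight (1/4)·0 = 0.
The weights sum to 1/2.
So P(the gold coin in box 1 | the host opened box 3) = (1/6) / (1/2) = 1/3.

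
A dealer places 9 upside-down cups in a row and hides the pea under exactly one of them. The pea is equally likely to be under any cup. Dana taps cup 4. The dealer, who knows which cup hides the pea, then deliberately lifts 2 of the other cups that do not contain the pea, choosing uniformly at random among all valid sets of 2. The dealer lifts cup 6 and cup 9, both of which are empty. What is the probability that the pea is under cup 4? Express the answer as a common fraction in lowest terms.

1/9

Condition on the true location of the pea.
If it is under any of cups 1, 2, 3, 5, 7, and 8 (prior 1/9 each): the dealer has 21 equally likely choices, so probability 1/21; weight (1/9)·(1/21) = 1/189 each.
If it is under cup 4 (prior 1/9): the dealer has 28 equally likely choices, so probability 1/28; weight (1/9)·(1/28) = 1/252.
If it is under either of cups 6 and 9 (prior 1/9 each): that cup was opened and seen not to hold the prize — ruled out; weight (1/9)·0 = 0 each.
The weights sum to 1/28.
So P(the pea under cup 4 | the dealer opened cup 6 and cup 9) = (1/252) / (1/28) = 1/9.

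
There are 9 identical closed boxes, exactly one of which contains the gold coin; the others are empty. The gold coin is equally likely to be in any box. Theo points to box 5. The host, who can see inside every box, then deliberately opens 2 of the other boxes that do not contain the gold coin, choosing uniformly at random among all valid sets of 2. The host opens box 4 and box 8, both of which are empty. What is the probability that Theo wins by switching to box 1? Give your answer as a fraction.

4/27

Consider each possible location of the gold coin in turn.
If it is in any of boxes 1, 2, 3, 6, 7, and 9 (prior 1/9 each): the host has 21 equally likely choices, so probability 1/21; weight (1/9)·(1/21) = 1/189 each.
If it is in either of boxes 4 and 8 (prior 1/9 each): that box was opened and seen not to hold the prize — ruled out; weight (1/9)·0 = 0 each.
If it is in box 5 (prior 1/9): the host has 28 equally likely choices, so probability 1/28; weight (1/9)·(1/28) = 1/252.
The weights sum to 1/28.
So P(the gold coin in box 1 | the host opened box 4 and box 8) = (1/189) / (1/28) = 4/27.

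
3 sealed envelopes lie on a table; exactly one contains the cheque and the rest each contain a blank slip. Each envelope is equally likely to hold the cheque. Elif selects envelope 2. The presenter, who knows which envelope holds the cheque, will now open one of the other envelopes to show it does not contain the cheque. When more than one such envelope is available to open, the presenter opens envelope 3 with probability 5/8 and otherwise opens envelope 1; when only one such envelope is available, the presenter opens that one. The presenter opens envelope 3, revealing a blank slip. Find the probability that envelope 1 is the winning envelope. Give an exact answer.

Condition on the true location of the cheque.
If it is in envelope 1 (prior 1/3): only envelope 3 is available, probability 1; weight (1/3)·1 = 1/3.
If it is in envelope 2 (prior 1/3): envelope 3 is available, opened with probability 5/8; weight (1/3)·(5/8) = 5/24.
If it is in envelope 3 (prior 1/3): the presenter opened envelope 3, so this case is ruled out; weight (1/3)·0 = 0.
The weights sum to 13/24.
So P(the cheque in envelope 1 | the presenter opened envelope 3) = (1/3) / (13/24) = 8/13.

8/13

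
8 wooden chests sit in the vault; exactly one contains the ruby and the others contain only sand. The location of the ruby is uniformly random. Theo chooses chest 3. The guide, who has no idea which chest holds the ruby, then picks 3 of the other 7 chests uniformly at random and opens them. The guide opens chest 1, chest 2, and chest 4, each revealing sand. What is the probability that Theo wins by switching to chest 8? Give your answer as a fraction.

Apply Bayes' rule, conditioning on where the ruby actually is.
If it is in any of chests 1, 2, and 4 (prior 1/8 each): that chest was opened and seen not to hold the prize — ruled out; weight (1/8)·0 = 0 each.
If it is in any of chests 3, 5, 6, 7, and 8 (prior 1/8 each): the guide picks exactly this set with probability 1/35 regardless, and none is the prize; weight (1/8)·(1/35) = 1/280 each.
The weights sum to 1/56.
So P(the ruby in chest 8 | the guide opened chest 1, chest 2, and chest 4) = (1/280) / (1/56) = 1/5.

1/5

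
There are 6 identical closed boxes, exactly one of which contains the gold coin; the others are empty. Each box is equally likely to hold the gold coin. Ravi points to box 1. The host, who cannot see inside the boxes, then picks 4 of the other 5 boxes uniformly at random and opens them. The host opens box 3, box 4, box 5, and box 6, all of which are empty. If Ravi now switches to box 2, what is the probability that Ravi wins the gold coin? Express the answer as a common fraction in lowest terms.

Consider each possible location of the gold coin in turn.
If it is in either of boxes 1 and 2 (prior 1/6 each): the host picks exactly this set with probability 1/5 regardless, and none is the prize; weight (1/6)·(1/5) = 1/30 each.
If it is in any of boxes 3, 4, 5, and 6 (prior 1/6 each): that box was opened and seen not to hold the prize — ruled out; weight (1/6)·0 = 0 each.
The weights sum to 1/15.
So P(the gold coin in box 2 | the host opened box 3, box 4, box 5, and box 6) = (1/30) / (1/15) = 1/2.

1/2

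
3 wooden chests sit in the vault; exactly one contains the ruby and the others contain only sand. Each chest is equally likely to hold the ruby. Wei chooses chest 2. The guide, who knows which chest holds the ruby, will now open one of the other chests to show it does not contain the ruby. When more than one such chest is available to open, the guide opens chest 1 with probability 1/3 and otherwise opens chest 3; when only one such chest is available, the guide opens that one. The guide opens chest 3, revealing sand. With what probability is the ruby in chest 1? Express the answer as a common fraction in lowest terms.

Apply Bayes' rule, conditioning on where the ruby actually is.
If it is in chest 1 (prior 1/3): only chest 3 is available, probability 1; weight (1/3)·1 = 1/3.
If it is in chest 2 (prior 1/3): chest 1 is available but not opened, probability 2/3; weight (1/3)·(2/3) = 2/9.
If it is in chest 3 (prior 1/3): the guide opened chest 3, so this case is ruled out; weight (1/3)·0 = 0.
The weights sum to 5/9.
So P(the ruby in chest 1 | the guide opened chest 3) = (1/3) / (5/9) = 3/5.

3/5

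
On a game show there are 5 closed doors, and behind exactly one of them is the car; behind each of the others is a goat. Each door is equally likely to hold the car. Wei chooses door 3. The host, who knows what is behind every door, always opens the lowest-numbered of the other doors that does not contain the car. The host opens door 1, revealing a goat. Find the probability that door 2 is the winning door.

Condition on the true location of the car.
If it is behind door 1 (prior 1/5): the host opened door 1, so this case is ruled out; weight (1/5)·0 = 0.
If it is behind any of doors 2, 3, 4, and 5 (prior 1/5 each): door 1 is the lowest-numbered option available, probability 1; weight (1/5)·1 = 1/5 each.
The weights sum to 4/5.
So P(the car behind door 2 | the host opened door 1) = (1/5) / (4/5) = 1/4.

1/4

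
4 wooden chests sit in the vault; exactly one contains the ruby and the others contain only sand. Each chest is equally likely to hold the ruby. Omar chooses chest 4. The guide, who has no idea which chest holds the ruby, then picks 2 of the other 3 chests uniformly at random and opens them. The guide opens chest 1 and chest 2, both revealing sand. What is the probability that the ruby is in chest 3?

Condition on the true location of the ruby.
If it is in either of chests 1 and 2 (prior 1/4 each): that chest was opened and seen not to hold the prize — ruled out; weight (1/4)·0 = 0 each.
If it is in either of chests 3 and 4 (prior 1/4 each): the guide picks exactly this set with probability 1/3 regardless, and none is the prize; weight (1/4)·(1/3) = 1/12 each.
The weights sum to 1/6.
So P(the ruby in chest 3 | the guide opened chest 1 and chest 2) = (1/12) / (1/6) = 1/2.

1/2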